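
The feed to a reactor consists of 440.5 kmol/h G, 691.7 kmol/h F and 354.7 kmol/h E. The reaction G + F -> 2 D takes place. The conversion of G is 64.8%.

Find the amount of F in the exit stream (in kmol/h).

406 kmol/h

G reacted = 0.648 × 440.5 = 285.4 kmol/h; ν_G = −1, so ξ = 285.4/1 = 285.4 kmol/h.
Outlet amounts (n = n₀ + ν ξ):
  G: 440.5 − 1(285.4) = 155.1
  F: 691.7 − 1(285.4) = 406.3
  D: 0 + 2(285.4) = 570.9
  E: 354.7 (inert)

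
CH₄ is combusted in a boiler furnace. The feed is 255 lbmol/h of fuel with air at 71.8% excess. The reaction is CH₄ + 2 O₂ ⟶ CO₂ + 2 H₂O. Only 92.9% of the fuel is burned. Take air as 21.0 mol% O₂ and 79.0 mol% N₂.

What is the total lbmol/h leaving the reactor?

4430 lbmol/h

Stoichiometric O₂ = 2 × 255 = 510 lbmol/h; O₂ fed = 510 × 1.718 = 876.2 lbmol/h.
N₂ fed = 876.2 × 79/21 = 3296 lbmol/h.
Fuel reacted = 0.929 × 255 → ξ = 236.9 lbmol/h.
Outlet (n = n₀ + ν ξ):
  CH₄: 255 − 1(236.9) = 18.1
  O₂: 876.2 − 2(236.9) = 402.4
  N₂: 3296 (inert)
  CO₂: 0 + 1(236.9) = 236.9
  H₂O: 0 + 2(236.9) = 473.8
Total out = 18.1 + 402.4 + 3296 + 236.9 + 473.8 = 4427 lbmol/h.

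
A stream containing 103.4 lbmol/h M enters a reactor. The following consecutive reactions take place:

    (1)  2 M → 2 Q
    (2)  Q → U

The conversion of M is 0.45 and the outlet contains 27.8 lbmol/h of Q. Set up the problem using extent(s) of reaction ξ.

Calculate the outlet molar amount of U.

18.7 lbmol/h

Conversion of M: M consumed = 2ξ₁ = 0.45 × 103.4 → ξ₁ = 23.27 lbmol/h.
Q balance: n_Q = 0 + 2ξ₁ − 1ξ₂ = 27.8 → ξ₂ = (2·23.27 − 27.8)/1 = 18.73 lbmol/h.
Outlet amounts (n = n₀ + Σ ν·ξ):
  M: 103.4 − 2(23.27) = 56.87
  Q: 0 + 2(23.27) − 1(18.73) = 27.8
  U: 0 + 1(18.73) = 18.73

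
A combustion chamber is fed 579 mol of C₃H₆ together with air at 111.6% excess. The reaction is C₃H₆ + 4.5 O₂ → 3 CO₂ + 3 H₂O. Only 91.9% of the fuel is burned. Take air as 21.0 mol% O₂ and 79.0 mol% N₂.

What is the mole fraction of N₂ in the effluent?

0.765

Stoichiometric O₂ = 4.5 × 579 = 2606 mol; O₂ fed = 2606 × 2.116 = 5513 mol.
N₂ fed = 5513 × 79/21 = 20740 mol.
Fuel reacted = 0.919 × 579 → ξ = 532.1 mol.
Outlet (n = n₀ + ν ξ):
  C₃H₆: 579 − 1(532.1) = 46.9
  O₂: 5513 − 4.5(532.1) = 3119
  N₂: 20740 (inert)
  CO₂: 0 + 3(532.1) = 1596
  H₂O: 0 + 3(532.1) = 1596
Total out = 27100 mol; y_N₂ = 20740 / 27100 = 0.7654.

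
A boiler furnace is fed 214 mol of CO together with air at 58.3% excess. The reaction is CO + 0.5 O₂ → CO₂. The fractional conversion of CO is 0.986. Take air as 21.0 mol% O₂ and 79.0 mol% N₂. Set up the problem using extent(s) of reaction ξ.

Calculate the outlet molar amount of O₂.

63.9 mol

Stoichiometric O₂ = 0.5 × 214 = 107 mol; O₂ fed = 107 × 1.583 = 169.4 mol.
N₂ fed = 169.4 × 79/21 = 637.2 mol.
Fuel reacted = 0.986 × 214 → ξ = 211 mol.
Outlet (n = n₀ + ν ξ):
  CO: 214 − 1(211) = 2.996
  O₂: 169.4 − 0.5(211) = 63.88
  N₂: 637.2 (inert)
  CO₂: 0 + 1(211) = 211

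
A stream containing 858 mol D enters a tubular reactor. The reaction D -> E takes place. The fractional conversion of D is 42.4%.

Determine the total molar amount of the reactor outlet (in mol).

D reacted = 0.424 × 858 = 363.8 mol; ν_D = −1, so ξ = 363.8/1 = 363.8 mol.
Outlet amounts (n = n₀ + ν ξ):
  D: 858 − 1(363.8) = 494.2
  E: 0 + 1(363.8) = 363.8
Total out = 494.2 + 363.8 = 858 mol.

858 mol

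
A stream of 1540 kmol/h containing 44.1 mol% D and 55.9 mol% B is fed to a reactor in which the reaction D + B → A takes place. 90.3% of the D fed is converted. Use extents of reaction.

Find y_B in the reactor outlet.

D reacted = 0.903 × 679.1 = 613.3 kmol/h; ν_D = −1, so ξ = 613.3/1 = 613.3 kmol/h.
Outlet amounts (n = n₀ + ν ξ):
  D: 679.1 − 1(613.3) = 65.88
  B: 860.9 − 1(613.3) = 247.6
  A: 0 + 1(613.3) = 613.3
Total out = 926.7 kmol/h; y_B = 247.6 / 926.7 = 0.2672.

0.267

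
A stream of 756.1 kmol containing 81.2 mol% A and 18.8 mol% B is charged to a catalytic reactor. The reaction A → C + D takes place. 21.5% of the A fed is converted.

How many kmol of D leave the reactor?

A reacted = 0.215 × 614 = 132 kmol; ν_A = −1, so ξ = 132/1 = 132 kmol.
Outlet amounts (n = n₀ + ν ξ):
  A: 614 − 1(132) = 482
  C: 0 + 1(132) = 132
  D: 0 + 1(132) = 132
  B: 142.1 (inert)

132 kmol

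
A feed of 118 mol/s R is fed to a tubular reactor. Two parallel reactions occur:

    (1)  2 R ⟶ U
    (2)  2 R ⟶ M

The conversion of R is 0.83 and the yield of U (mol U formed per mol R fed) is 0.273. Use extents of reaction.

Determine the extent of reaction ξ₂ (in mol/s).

ξ₂ = 16.8 mol/s

Yield of U: 1ξ₁ / 118 = 0.273 → ξ₁ = 32.21 mol/s.
Conversion of R: 2ξ₁ + 2ξ₂ = 0.83 × 118 = 97.94 → ξ₂ = 16.76 mol/s.
Outlet amounts (n = n₀ + Σ ν·ξ):
  R: 118 − 2(32.21) − 2(16.76) = 20.06
  U: 0 + 1(32.21) = 32.21
  M: 0 + 1(16.76) = 16.76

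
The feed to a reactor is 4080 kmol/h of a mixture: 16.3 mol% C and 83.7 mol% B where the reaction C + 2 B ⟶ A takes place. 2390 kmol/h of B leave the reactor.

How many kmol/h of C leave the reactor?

For B: n = n₀ − 2ξ → 2390 = 3415 − 2ξ, giving ξ = 512.5 kmol/h.
Outlet amounts (n = n₀ + ν ξ):
  C: 665 − 1(512.5) = 152.6
  B: 3415 − 2(512.5) = 2390
  A: 0 + 1(512.5) = 512.5

153 kmol/h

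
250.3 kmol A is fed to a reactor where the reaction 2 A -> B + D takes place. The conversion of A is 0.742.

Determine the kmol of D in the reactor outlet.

92.9 kmol

A reacted = 0.742 × 250.3 = 185.7 kmol; ν_A = −2, so ξ = 185.7/2 = 92.86 kmol.
Outlet amounts (n = n₀ + ν ξ):
  A: 250.3 − 2(92.86) = 64.58
  B: 0 + 1(92.86) = 92.86
  D: 0 + 1(92.86) = 92.86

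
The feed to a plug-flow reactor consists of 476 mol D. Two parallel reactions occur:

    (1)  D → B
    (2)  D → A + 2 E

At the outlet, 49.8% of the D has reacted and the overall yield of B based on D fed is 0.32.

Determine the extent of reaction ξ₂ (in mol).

ξ₂ = 84.7 mol

Yield of B: 1ξ₁ / 476 = 0.32 → ξ₁ = 152.3 mol.
Conversion of D: 1ξ₁ + 1ξ₂ = 0.498 × 476 = 237 → ξ₂ = 84.73 mol.
Outlet amounts (n = n₀ + Σ ν·ξ):
  D: 476 − 1(152.3) − 1(84.73) = 239
  B: 0 + 1(152.3) = 152.3
  A: 0 + 1(84.73) = 84.73
  E: 0 + 2(84.73) = 169.5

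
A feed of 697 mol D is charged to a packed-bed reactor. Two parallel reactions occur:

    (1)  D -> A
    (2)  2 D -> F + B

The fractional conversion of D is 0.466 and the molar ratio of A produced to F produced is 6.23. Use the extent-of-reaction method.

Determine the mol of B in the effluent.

Conversion of D: D consumed = 0.466 × 697 = 324.8 mol = 1ξ₁ + 2ξ₂.
Selectivity: 1ξ₁ / (1ξ₂) = 6.23 → ξ₁ = 6.23 ξ₂.
Substitute: (1·6.23 + 2) ξ₂ = 324.8 → ξ₂ = 39.47 mol, ξ₁ = 245.9 mol.
Outlet amounts (n = n₀ + Σ ν·ξ):
  D: 697 − 1(245.9) − 2(39.47) = 372.2
  A: 0 + 1(245.9) = 245.9
  F: 0 + 1(39.47) = 39.47
  B: 0 + 1(39.47) = 39.47

39.5 mol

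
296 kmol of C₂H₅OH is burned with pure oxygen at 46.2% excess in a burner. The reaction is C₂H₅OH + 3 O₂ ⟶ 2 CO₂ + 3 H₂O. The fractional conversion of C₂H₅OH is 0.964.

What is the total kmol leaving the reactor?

1880 kmol

Stoichiometric O₂ = 3 × 296 = 888 kmol; O₂ fed = 888 × 1.462 = 1298 kmol.
Fuel reacted = 0.964 × 296 → ξ = 285.3 kmol.
Outlet (n = n₀ + ν ξ):
  C₂H₅OH: 296 − 1(285.3) = 10.66
  O₂: 1298 − 3(285.3) = 442.2
  CO₂: 0 + 2(285.3) = 570.7
  H₂O: 0 + 3(285.3) = 856
Total out = 10.66 + 442.2 + 570.7 + 856 = 1880 kmol.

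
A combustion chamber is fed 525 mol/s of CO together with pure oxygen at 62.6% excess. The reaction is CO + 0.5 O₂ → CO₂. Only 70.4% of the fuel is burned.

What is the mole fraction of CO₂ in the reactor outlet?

Stoichiometric O₂ = 0.5 × 525 = 262.5 mol/s; O₂ fed = 262.5 × 1.626 = 426.8 mol/s.
Fuel reacted = 0.704 × 525 → ξ = 369.6 mol/s.
Outlet (n = n₀ + ν ξ):
  CO: 525 − 1(369.6) = 155.4
  O₂: 426.8 − 0.5(369.6) = 242
  CO₂: 0 + 1(369.6) = 369.6
Total out = 767 mol/s; y_CO₂ = 369.6 / 767 = 0.4819.

0.482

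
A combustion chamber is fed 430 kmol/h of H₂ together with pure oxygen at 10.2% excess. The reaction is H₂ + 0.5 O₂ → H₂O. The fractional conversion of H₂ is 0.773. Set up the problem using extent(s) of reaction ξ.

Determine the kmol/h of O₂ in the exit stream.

70.7 kmol/h

Stoichiometric O₂ = 0.5 × 430 = 215 kmol/h; O₂ fed = 215 × 1.102 = 236.9 kmol/h.
Fuel reacted = 0.773 × 430 → ξ = 332.4 kmol/h.
Outlet (n = n₀ + ν ξ):
  H₂: 430 − 1(332.4) = 97.61
  O₂: 236.9 − 0.5(332.4) = 70.74
  H₂O: 0 + 1(332.4) = 332.4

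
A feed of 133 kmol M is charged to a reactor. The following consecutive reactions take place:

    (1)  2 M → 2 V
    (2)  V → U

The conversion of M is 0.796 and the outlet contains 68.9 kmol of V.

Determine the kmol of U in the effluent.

37 kmol

Conversion of M: M consumed = 2ξ₁ = 0.796 × 133 → ξ₁ = 52.93 kmol.
V balance: n_V = 0 + 2ξ₁ − 1ξ₂ = 68.9 → ξ₂ = (2·52.93 − 68.9)/1 = 36.97 kmol.
Outlet amounts (n = n₀ + Σ ν·ξ):
  M: 133 − 2(52.93) = 27.13
  V: 0 + 2(52.93) − 1(36.97) = 68.9
  U: 0 + 1(36.97) = 36.97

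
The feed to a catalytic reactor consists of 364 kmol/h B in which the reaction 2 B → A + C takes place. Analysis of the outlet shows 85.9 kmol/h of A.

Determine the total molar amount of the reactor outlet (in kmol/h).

For A: n = n₀ + 1ξ → 85.9 = 0 + 1ξ, giving ξ = 85.9 kmol/h.
Outlet amounts (n = n₀ + ν ξ):
  B: 364 − 2(85.9) = 192.2
  A: 0 + 1(85.9) = 85.9
  C: 0 + 1(85.9) = 85.9
Total out = 192.2 + 85.9 + 85.9 = 364 kmol/h.

364 kmol/h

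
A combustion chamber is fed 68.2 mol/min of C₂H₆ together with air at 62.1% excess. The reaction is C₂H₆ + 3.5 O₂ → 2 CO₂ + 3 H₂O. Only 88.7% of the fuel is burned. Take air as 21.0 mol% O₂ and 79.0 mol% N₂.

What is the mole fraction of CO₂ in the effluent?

0.0623

Stoichiometric O₂ = 3.5 × 68.2 = 238.7 mol/min; O₂ fed = 238.7 × 1.621 = 386.9 mol/min.
N₂ fed = 386.9 × 79/21 = 1456 mol/min.
Fuel reacted = 0.887 × 68.2 → ξ = 60.49 mol/min.
Outlet (n = n₀ + ν ξ):
  C₂H₆: 68.2 − 1(60.49) = 7.707
  O₂: 386.9 − 3.5(60.49) = 175.2
  N₂: 1456 (inert)
  CO₂: 0 + 2(60.49) = 121
  H₂O: 0 + 3(60.49) = 181.5
Total out = 1941 mol/min; y_CO₂ = 121 / 1941 = 0.06233.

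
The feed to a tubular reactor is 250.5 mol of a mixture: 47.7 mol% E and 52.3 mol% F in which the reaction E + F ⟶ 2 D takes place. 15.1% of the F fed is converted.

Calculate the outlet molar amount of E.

F reacted = 0.151 × 131 = 19.78 mol; ν_F = −1, so ξ = 19.78/1 = 19.78 mol.
Outlet amounts (n = n₀ + ν ξ):
  E: 119.5 − 1(19.78) = 99.71
  F: 131 − 1(19.78) = 111.2
  D: 0 + 2(19.78) = 39.57

99.7 mol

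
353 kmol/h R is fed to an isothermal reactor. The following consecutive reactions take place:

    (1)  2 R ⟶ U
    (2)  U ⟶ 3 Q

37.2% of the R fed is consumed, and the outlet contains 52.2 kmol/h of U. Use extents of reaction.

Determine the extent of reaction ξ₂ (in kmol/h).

Conversion of R: R consumed = 2ξ₁ = 0.372 × 353 → ξ₁ = 65.66 kmol/h.
U balance: n_U = 0 + 1ξ₁ − 1ξ₂ = 52.2 → ξ₂ = (1·65.66 − 52.2)/1 = 13.46 kmol/h.
Outlet amounts (n = n₀ + Σ ν·ξ):
  R: 353 − 2(65.66) = 221.7
  U: 0 + 1(65.66) − 1(13.46) = 52.2
  Q: 0 + 3(13.46) = 40.37

ξ₂ = 13.5 kmol/h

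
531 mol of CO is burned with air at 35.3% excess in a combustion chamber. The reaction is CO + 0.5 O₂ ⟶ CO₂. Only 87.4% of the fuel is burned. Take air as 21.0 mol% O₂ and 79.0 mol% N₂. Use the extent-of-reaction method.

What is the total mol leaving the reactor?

2010 mol

Stoichiometric O₂ = 0.5 × 531 = 265.5 mol; O₂ fed = 265.5 × 1.353 = 359.2 mol.
N₂ fed = 359.2 × 79/21 = 1351 mol.
Fuel reacted = 0.874 × 531 → ξ = 464.1 mol.
Outlet (n = n₀ + ν ξ):
  CO: 531 − 1(464.1) = 66.91
  O₂: 359.2 − 0.5(464.1) = 127.2
  N₂: 1351 (inert)
  CO₂: 0 + 1(464.1) = 464.1
Total out = 66.91 + 127.2 + 1351 + 464.1 = 2010 mol.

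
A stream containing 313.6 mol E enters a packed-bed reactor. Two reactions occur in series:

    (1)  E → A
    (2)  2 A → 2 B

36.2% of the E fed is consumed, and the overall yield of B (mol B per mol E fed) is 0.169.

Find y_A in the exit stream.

0.193

Conversion of E: E consumed = 1ξ₁ = 0.362 × 313.6 → ξ₁ = 113.5 mol.
Yield of B: 2ξ₂ / 313.6 = 0.169 → ξ₂ = 26.5 mol.
Outlet amounts (n = n₀ + Σ ν·ξ):
  E: 313.6 − 1(113.5) = 200.1
  A: 0 + 1(113.5) − 2(26.5) = 60.52
  B: 0 + 2(26.5) = 53
Total out = 313.6 mol; y_A = 60.52 / 313.6 = 0.193.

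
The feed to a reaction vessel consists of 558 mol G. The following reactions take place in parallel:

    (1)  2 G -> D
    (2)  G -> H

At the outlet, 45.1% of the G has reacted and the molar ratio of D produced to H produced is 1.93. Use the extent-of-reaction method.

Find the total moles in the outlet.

Conversion of G: G consumed = 0.451 × 558 = 251.7 mol = 2ξ₁ + 1ξ₂.
Selectivity: 1ξ₁ / (1ξ₂) = 1.93 → ξ₁ = 1.93 ξ₂.
Substitute: (2·1.93 + 1) ξ₂ = 251.7 → ξ₂ = 51.78 mol, ξ₁ = 99.94 mol.
Outlet amounts (n = n₀ + Σ ν·ξ):
  G: 558 − 2(99.94) − 1(51.78) = 306.3
  D: 0 + 1(99.94) = 99.94
  H: 0 + 1(51.78) = 51.78
Total out = 306.3 + 99.94 + 51.78 = 458.1 mol.

458 mol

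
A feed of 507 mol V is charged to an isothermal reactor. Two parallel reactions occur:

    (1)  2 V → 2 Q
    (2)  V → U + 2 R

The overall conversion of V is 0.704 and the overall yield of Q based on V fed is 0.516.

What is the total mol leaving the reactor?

Yield of Q: 2ξ₁ / 507 = 0.516 → ξ₁ = 130.8 mol.
Conversion of V: 2ξ₁ + 1ξ₂ = 0.704 × 507 = 356.9 → ξ₂ = 95.32 mol.
Outlet amounts (n = n₀ + Σ ν·ξ):
  V: 507 − 2(130.8) − 1(95.32) = 150.1
  Q: 0 + 2(130.8) = 261.6
  U: 0 + 1(95.32) = 95.32
  R: 0 + 2(95.32) = 190.6
Total out = 150.1 + 261.6 + 95.32 + 190.6 = 697.6 mol.

698 mol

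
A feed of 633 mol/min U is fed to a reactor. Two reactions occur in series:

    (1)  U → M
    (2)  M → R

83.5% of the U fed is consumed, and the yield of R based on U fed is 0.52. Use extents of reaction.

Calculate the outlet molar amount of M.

Conversion of U: U consumed = 1ξ₁ = 0.835 × 633 → ξ₁ = 528.6 mol/min.
Yield of R: 1ξ₂ / 633 = 0.52 → ξ₂ = 329.2 mol/min.
Outlet amounts (n = n₀ + Σ ν·ξ):
  U: 633 − 1(528.6) = 104.4
  M: 0 + 1(528.6) − 1(329.2) = 199.4
  R: 0 + 1(329.2) = 329.2

199 mol/min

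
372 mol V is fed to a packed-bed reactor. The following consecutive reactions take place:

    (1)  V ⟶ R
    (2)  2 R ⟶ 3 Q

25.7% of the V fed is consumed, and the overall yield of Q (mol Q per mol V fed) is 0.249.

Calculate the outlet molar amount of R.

33.9 mol

Conversion of V: V consumed = 1ξ₁ = 0.257 × 372 → ξ₁ = 95.6 mol.
Yield of Q: 3ξ₂ / 372 = 0.249 → ξ₂ = 30.88 mol.
Outlet amounts (n = n₀ + Σ ν·ξ):
  V: 372 − 1(95.6) = 276.4
  R: 0 + 1(95.6) − 2(30.88) = 33.85
  Q: 0 + 3(30.88) = 92.63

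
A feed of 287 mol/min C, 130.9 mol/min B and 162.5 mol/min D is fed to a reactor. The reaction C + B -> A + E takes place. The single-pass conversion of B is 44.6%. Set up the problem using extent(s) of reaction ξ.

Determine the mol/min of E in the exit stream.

B reacted = 0.446 × 130.9 = 58.38 mol/min; ν_B = −1, so ξ = 58.38/1 = 58.38 mol/min.
Outlet amounts (n = n₀ + ν ξ):
  C: 287 − 1(58.38) = 228.6
  B: 130.9 − 1(58.38) = 72.52
  A: 0 + 1(58.38) = 58.38
  E: 0 + 1(58.38) = 58.38
  D: 162.5 (inert)

58.4 mol/min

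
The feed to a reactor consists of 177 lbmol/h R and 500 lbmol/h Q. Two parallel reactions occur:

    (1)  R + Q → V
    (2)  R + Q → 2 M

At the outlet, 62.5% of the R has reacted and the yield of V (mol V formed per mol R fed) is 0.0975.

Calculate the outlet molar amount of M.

Yield of V: 1ξ₁ / 177 = 0.0975 → ξ₁ = 17.26 lbmol/h.
Conversion of R: 1ξ₁ + 1ξ₂ = 0.625 × 177 = 110.6 → ξ₂ = 93.37 lbmol/h.
Outlet amounts (n = n₀ + Σ ν·ξ):
  R: 177 − 1(17.26) − 1(93.37) = 66.38
  Q: 500 − 1(17.26) − 1(93.37) = 389.4
  V: 0 + 1(17.26) = 17.26
  M: 0 + 2(93.37) = 186.7

187 lbmol/h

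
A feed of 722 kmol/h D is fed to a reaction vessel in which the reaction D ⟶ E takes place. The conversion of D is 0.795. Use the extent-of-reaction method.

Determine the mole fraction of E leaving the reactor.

0.795

D reacted = 0.795 × 722 = 574 kmol/h; ν_D = −1, so ξ = 574/1 = 574 kmol/h.
Outlet amounts (n = n₀ + ν ξ):
  D: 722 − 1(574) = 148
  E: 0 + 1(574) = 574
Total out = 722 kmol/h; y_E = 574 / 722 = 0.795.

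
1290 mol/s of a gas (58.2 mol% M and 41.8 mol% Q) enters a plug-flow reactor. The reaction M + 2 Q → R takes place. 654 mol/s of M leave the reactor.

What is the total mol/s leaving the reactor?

1100 mol/s

For M: n = n₀ − 1ξ → 654 = 750.8 − 1ξ, giving ξ = 96.78 mol/s.
Outlet amounts (n = n₀ + ν ξ):
  M: 750.8 − 1(96.78) = 654
  Q: 539.2 − 2(96.78) = 345.7
  R: 0 + 1(96.78) = 96.78
Total out = 654 + 345.7 + 96.78 = 1096 mol/s.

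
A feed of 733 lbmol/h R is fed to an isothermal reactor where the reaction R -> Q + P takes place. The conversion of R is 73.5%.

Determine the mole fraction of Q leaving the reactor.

R reacted = 0.735 × 733 = 538.8 lbmol/h; ν_R = −1, so ξ = 538.8/1 = 538.8 lbmol/h.
Outlet amounts (n = n₀ + ν ξ):
  R: 733 − 1(538.8) = 194.2
  Q: 0 + 1(538.8) = 538.8
  P: 0 + 1(538.8) = 538.8
Total out = 1272 lbmol/h; y_Q = 538.8 / 1272 = 0.4236.

0.424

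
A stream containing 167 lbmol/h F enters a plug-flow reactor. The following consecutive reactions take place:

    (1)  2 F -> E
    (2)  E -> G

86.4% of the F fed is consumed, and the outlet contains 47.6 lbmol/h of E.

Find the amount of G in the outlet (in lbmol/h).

Conversion of F: F consumed = 2ξ₁ = 0.864 × 167 → ξ₁ = 72.14 lbmol/h.
E balance: n_E = 0 + 1ξ₁ − 1ξ₂ = 47.6 → ξ₂ = (1·72.14 − 47.6)/1 = 24.54 lbmol/h.
Outlet amounts (n = n₀ + Σ ν·ξ):
  F: 167 − 2(72.14) = 22.71
  E: 0 + 1(72.14) − 1(24.54) = 47.6
  G: 0 + 1(24.54) = 24.54

24.5 lbmol/h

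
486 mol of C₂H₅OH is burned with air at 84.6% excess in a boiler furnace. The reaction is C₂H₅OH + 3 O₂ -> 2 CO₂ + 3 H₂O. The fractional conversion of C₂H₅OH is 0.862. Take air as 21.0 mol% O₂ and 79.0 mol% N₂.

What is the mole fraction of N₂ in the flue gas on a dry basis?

0.812

Stoichiometric O₂ = 3 × 486 = 1458 mol; O₂ fed = 1458 × 1.846 = 2691 mol.
N₂ fed = 2691 × 79/21 = 10130 mol.
Fuel reacted = 0.862 × 486 → ξ = 418.9 mol.
Outlet (n = n₀ + ν ξ):
  C₂H₅OH: 486 − 1(418.9) = 67.07
  O₂: 2691 − 3(418.9) = 1435
  N₂: 10130 (inert)
  CO₂: 0 + 2(418.9) = 837.9
  H₂O: 0 + 3(418.9) = 1257
Dry total = 12460 mol; y_N₂ (dry) = 10130 / 12460 = 0.8123.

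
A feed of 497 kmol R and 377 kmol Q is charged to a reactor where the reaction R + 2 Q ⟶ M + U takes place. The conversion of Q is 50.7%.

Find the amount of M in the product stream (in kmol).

Q reacted = 0.507 × 377 = 191.1 kmol; ν_Q = −2, so ξ = 191.1/2 = 95.57 kmol.
Outlet amounts (n = n₀ + ν ξ):
  R: 497 − 1(95.57) = 401.4
  Q: 377 − 2(95.57) = 185.9
  M: 0 + 1(95.57) = 95.57
  U: 0 + 1(95.57) = 95.57

95.6 kmol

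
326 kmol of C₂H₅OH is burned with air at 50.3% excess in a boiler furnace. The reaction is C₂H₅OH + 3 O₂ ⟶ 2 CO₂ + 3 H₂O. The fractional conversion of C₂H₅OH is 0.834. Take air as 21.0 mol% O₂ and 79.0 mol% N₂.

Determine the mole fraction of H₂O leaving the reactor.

Stoichiometric O₂ = 3 × 326 = 978 kmol; O₂ fed = 978 × 1.503 = 1470 kmol.
N₂ fed = 1470 × 79/21 = 5530 kmol.
Fuel reacted = 0.834 × 326 → ξ = 271.9 kmol.
Outlet (n = n₀ + ν ξ):
  C₂H₅OH: 326 − 1(271.9) = 54.12
  O₂: 1470 − 3(271.9) = 654.3
  N₂: 5530 (inert)
  CO₂: 0 + 2(271.9) = 543.8
  H₂O: 0 + 3(271.9) = 815.7
Total out = 7598 kmol; y_H₂O = 815.7 / 7598 = 0.1074.

0.107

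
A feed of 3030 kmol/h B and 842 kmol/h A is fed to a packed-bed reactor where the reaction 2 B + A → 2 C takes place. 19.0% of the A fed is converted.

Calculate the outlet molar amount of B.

2710 kmol/h

A reacted = 0.19 × 842 = 160 kmol/h; ν_A = −1, so ξ = 160/1 = 160 kmol/h.
Outlet amounts (n = n₀ + ν ξ):
  B: 3030 − 2(160) = 2710
  A: 842 − 1(160) = 682
  C: 0 + 2(160) = 320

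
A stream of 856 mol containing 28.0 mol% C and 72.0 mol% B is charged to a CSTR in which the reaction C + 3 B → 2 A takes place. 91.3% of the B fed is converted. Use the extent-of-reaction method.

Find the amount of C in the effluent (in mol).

52.1 mol

B reacted = 0.913 × 616.3 = 562.7 mol; ν_B = −3, so ξ = 562.7/3 = 187.6 mol.
Outlet amounts (n = n₀ + ν ξ):
  C: 239.7 − 1(187.6) = 52.11
  B: 616.3 − 3(187.6) = 53.62
  A: 0 + 2(187.6) = 375.1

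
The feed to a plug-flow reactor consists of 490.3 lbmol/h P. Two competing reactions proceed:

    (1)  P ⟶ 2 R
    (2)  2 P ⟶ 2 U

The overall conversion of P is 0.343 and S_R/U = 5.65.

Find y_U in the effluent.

Conversion of P: P consumed = 0.343 × 490.3 = 168.2 lbmol/h = 1ξ₁ + 2ξ₂.
Selectivity: 2ξ₁ / (2ξ₂) = 5.65 → ξ₁ = 5.65 ξ₂.
Substitute: (1·5.65 + 2) ξ₂ = 168.2 → ξ₂ = 21.98 lbmol/h, ξ₁ = 124.2 lbmol/h.
Outlet amounts (n = n₀ + Σ ν·ξ):
  P: 490.3 − 1(124.2) − 2(21.98) = 322.1
  R: 0 + 2(124.2) = 248.4
  U: 0 + 2(21.98) = 43.97
Total out = 614.5 lbmol/h; y_U = 43.97 / 614.5 = 0.07155.

0.0715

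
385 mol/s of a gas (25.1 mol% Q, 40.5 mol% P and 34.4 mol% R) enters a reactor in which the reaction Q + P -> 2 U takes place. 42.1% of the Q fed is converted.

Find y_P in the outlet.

0.299

Q reacted = 0.421 × 96.64 = 40.68 mol/s; ν_Q = −1, so ξ = 40.68/1 = 40.68 mol/s.
Outlet amounts (n = n₀ + ν ξ):
  Q: 96.64 − 1(40.68) = 55.95
  P: 155.9 − 1(40.68) = 115.2
  U: 0 + 2(40.68) = 81.37
  R: 132.4 (inert)
Total out = 385 mol/s; y_P = 115.2 / 385 = 0.2993.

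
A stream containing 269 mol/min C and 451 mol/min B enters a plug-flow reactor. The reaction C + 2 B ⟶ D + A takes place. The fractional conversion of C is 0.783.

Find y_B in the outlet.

0.0584

C reacted = 0.783 × 269 = 210.6 mol/min; ν_C = −1, so ξ = 210.6/1 = 210.6 mol/min.
Outlet amounts (n = n₀ + ν ξ):
  C: 269 − 1(210.6) = 58.37
  B: 451 − 2(210.6) = 29.75
  D: 0 + 1(210.6) = 210.6
  A: 0 + 1(210.6) = 210.6
Total out = 509.4 mol/min; y_B = 29.75 / 509.4 = 0.0584.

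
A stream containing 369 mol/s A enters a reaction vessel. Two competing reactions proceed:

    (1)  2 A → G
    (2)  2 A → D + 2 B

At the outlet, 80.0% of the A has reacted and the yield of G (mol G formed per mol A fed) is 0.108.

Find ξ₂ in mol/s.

ξ₂ = 108 mol/s

Yield of G: 1ξ₁ / 369 = 0.108 → ξ₁ = 39.85 mol/s.
Conversion of A: 2ξ₁ + 2ξ₂ = 0.8 × 369 = 295.2 → ξ₂ = 107.7 mol/s.
Outlet amounts (n = n₀ + Σ ν·ξ):
  A: 369 − 2(39.85) − 2(107.7) = 73.8
  G: 0 + 1(39.85) = 39.85
  D: 0 + 1(107.7) = 107.7
  B: 0 + 2(107.7) = 215.5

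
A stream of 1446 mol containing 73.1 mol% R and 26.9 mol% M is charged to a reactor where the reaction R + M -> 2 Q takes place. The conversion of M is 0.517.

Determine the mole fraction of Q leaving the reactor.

M reacted = 0.517 × 389 = 201.1 mol; ν_M = −1, so ξ = 201.1/1 = 201.1 mol.
Outlet amounts (n = n₀ + ν ξ):
  R: 1057 − 1(201.1) = 855.9
  M: 389 − 1(201.1) = 187.9
  Q: 0 + 2(201.1) = 402.2
Total out = 1446 mol; y_Q = 402.2 / 1446 = 0.2781.

0.278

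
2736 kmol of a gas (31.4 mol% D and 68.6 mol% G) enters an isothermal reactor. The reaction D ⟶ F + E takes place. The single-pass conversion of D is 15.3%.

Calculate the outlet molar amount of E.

131 kmol

D reacted = 0.153 × 859.1 = 131.4 kmol; ν_D = −1, so ξ = 131.4/1 = 131.4 kmol.
Outlet amounts (n = n₀ + ν ξ):
  D: 859.1 − 1(131.4) = 727.7
  F: 0 + 1(131.4) = 131.4
  E: 0 + 1(131.4) = 131.4
  G: 1877 (inert)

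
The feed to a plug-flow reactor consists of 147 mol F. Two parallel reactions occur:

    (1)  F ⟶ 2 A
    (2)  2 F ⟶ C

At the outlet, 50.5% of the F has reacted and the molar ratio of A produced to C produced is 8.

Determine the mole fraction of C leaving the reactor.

Conversion of F: F consumed = 0.505 × 147 = 74.23 mol = 1ξ₁ + 2ξ₂.
Selectivity: 2ξ₁ / (1ξ₂) = 8 → ξ₁ = 4 ξ₂.
Substitute: (1·4 + 2) ξ₂ = 74.23 → ξ₂ = 12.37 mol, ξ₁ = 49.49 mol.
Outlet amounts (n = n₀ + Σ ν·ξ):
  F: 147 − 1(49.49) − 2(12.37) = 72.77
  A: 0 + 2(49.49) = 98.98
  C: 0 + 1(12.37) = 12.37
Total out = 184.1 mol; y_C = 12.37 / 184.1 = 0.0672.

0.0672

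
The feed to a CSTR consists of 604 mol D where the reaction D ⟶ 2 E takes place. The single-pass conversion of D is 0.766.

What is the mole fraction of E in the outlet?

0.867

D reacted = 0.766 × 604 = 462.7 mol; ν_D = −1, so ξ = 462.7/1 = 462.7 mol.
Outlet amounts (n = n₀ + ν ξ):
  D: 604 − 1(462.7) = 141.3
  E: 0 + 2(462.7) = 925.3
Total out = 1067 mol; y_E = 925.3 / 1067 = 0.8675.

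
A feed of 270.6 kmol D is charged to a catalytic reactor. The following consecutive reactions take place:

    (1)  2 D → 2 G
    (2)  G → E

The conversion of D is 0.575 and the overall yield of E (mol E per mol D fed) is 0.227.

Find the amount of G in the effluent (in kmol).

Conversion of D: D consumed = 2ξ₁ = 0.575 × 270.6 → ξ₁ = 77.8 kmol.
Yield of E: 1ξ₂ / 270.6 = 0.227 → ξ₂ = 61.43 kmol.
Outlet amounts (n = n₀ + Σ ν·ξ):
  D: 270.6 − 2(77.8) = 115
  G: 0 + 2(77.8) − 1(61.43) = 94.17
  E: 0 + 1(61.43) = 61.43

94.2 kmol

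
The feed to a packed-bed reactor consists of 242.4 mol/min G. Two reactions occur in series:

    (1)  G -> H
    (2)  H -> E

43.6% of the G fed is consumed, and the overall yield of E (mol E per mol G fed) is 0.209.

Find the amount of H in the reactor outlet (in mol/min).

Conversion of G: G consumed = 1ξ₁ = 0.436 × 242.4 → ξ₁ = 105.7 mol/min.
Yield of E: 1ξ₂ / 242.4 = 0.209 → ξ₂ = 50.66 mol/min.
Outlet amounts (n = n₀ + Σ ν·ξ):
  G: 242.4 − 1(105.7) = 136.7
  H: 0 + 1(105.7) − 1(50.66) = 55.02
  E: 0 + 1(50.66) = 50.66

55 mol/min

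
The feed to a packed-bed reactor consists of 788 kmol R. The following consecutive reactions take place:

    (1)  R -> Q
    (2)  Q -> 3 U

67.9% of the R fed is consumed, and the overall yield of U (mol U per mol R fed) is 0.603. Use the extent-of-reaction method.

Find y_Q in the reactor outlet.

0.341

Conversion of R: R consumed = 1ξ₁ = 0.679 × 788 → ξ₁ = 535.1 kmol.
Yield of U: 3ξ₂ / 788 = 0.603 → ξ₂ = 158.4 kmol.
Outlet amounts (n = n₀ + Σ ν·ξ):
  R: 788 − 1(535.1) = 252.9
  Q: 0 + 1(535.1) − 1(158.4) = 376.7
  U: 0 + 3(158.4) = 475.2
Total out = 1105 kmol; y_Q = 376.7 / 1105 = 0.3409.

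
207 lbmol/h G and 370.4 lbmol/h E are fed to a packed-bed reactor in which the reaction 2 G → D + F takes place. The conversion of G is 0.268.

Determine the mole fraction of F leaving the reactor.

0.048

G reacted = 0.268 × 207 = 55.48 lbmol/h; ν_G = −2, so ξ = 55.48/2 = 27.74 lbmol/h.
Outlet amounts (n = n₀ + ν ξ):
  G: 207 − 2(27.74) = 151.5
  D: 0 + 1(27.74) = 27.74
  F: 0 + 1(27.74) = 27.74
  E: 370.4 (inert)
Total out = 577.4 lbmol/h; y_F = 27.74 / 577.4 = 0.04804.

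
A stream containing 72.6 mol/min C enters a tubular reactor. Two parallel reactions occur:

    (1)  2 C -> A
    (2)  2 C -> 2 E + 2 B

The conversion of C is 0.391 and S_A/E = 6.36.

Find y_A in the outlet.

Conversion of C: C consumed = 0.391 × 72.6 = 28.39 mol/min = 2ξ₁ + 2ξ₂.
Selectivity: 1ξ₁ / (2ξ₂) = 6.36 → ξ₁ = 12.72 ξ₂.
Substitute: (2·12.72 + 2) ξ₂ = 28.39 → ξ₂ = 1.034 mol/min, ξ₁ = 13.16 mol/min.
Outlet amounts (n = n₀ + Σ ν·ξ):
  C: 72.6 − 2(13.16) − 2(1.034) = 44.21
  A: 0 + 1(13.16) = 13.16
  E: 0 + 2(1.034) = 2.069
  B: 0 + 2(1.034) = 2.069
Total out = 61.51 mol/min; y_A = 13.16 / 61.51 = 0.2139.

0.214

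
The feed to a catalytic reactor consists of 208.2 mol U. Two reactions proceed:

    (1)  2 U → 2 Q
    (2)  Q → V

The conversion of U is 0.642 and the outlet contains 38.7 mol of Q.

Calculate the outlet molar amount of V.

Conversion of U: U consumed = 2ξ₁ = 0.642 × 208.2 → ξ₁ = 66.83 mol.
Q balance: n_Q = 0 + 2ξ₁ − 1ξ₂ = 38.7 → ξ₂ = (2·66.83 − 38.7)/1 = 94.96 mol.
Outlet amounts (n = n₀ + Σ ν·ξ):
  U: 208.2 − 2(66.83) = 74.54
  Q: 0 + 2(66.83) − 1(94.96) = 38.7
  V: 0 + 1(94.96) = 94.96

95 mol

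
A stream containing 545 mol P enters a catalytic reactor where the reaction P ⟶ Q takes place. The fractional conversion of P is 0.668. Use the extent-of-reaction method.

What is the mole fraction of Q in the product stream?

P reacted = 0.668 × 545 = 364.1 mol; ν_P = −1, so ξ = 364.1/1 = 364.1 mol.
Outlet amounts (n = n₀ + ν ξ):
  P: 545 − 1(364.1) = 180.9
  Q: 0 + 1(364.1) = 364.1
Total out = 545 mol; y_Q = 364.1 / 545 = 0.668.

0.668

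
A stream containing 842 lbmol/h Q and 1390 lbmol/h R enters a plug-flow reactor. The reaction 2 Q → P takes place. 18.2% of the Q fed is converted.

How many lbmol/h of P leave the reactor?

76.6 lbmol/h

Q reacted = 0.182 × 842 = 153.2 lbmol/h; ν_Q = −2, so ξ = 153.2/2 = 76.62 lbmol/h.
Outlet amounts (n = n₀ + ν ξ):
  Q: 842 − 2(76.62) = 688.8
  P: 0 + 1(76.62) = 76.62
  R: 1390 (inert)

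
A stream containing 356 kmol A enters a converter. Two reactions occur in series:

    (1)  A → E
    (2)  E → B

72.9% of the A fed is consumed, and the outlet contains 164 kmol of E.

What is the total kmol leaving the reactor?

Conversion of A: A consumed = 1ξ₁ = 0.729 × 356 → ξ₁ = 259.5 kmol.
E balance: n_E = 0 + 1ξ₁ − 1ξ₂ = 164 → ξ₂ = (1·259.5 − 164)/1 = 95.52 kmol.
Outlet amounts (n = n₀ + Σ ν·ξ):
  A: 356 − 1(259.5) = 96.48
  E: 0 + 1(259.5) − 1(95.52) = 164
  B: 0 + 1(95.52) = 95.52
Total out = 96.48 + 164 + 95.52 = 356 kmol.

356 kmol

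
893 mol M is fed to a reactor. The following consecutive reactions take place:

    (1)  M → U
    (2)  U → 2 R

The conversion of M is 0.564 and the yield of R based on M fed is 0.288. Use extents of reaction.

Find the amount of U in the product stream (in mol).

375 mol

Conversion of M: M consumed = 1ξ₁ = 0.564 × 893 → ξ₁ = 503.7 mol.
Yield of R: 2ξ₂ / 893 = 0.288 → ξ₂ = 128.6 mol.
Outlet amounts (n = n₀ + Σ ν·ξ):
  M: 893 − 1(503.7) = 389.3
  U: 0 + 1(503.7) − 1(128.6) = 375.1
  R: 0 + 2(128.6) = 257.2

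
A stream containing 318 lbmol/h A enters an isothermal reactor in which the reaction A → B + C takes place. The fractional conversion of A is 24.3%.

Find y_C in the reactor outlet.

0.195

A reacted = 0.243 × 318 = 77.27 lbmol/h; ν_A = −1, so ξ = 77.27/1 = 77.27 lbmol/h.
Outlet amounts (n = n₀ + ν ξ):
  A: 318 − 1(77.27) = 240.7
  B: 0 + 1(77.27) = 77.27
  C: 0 + 1(77.27) = 77.27
Total out = 395.3 lbmol/h; y_C = 77.27 / 395.3 = 0.1955.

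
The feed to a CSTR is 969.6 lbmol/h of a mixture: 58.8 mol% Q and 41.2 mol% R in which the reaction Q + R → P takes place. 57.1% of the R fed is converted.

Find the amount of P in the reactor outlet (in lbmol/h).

228 lbmol/h

R reacted = 0.571 × 399.5 = 228.1 lbmol/h; ν_R = −1, so ξ = 228.1/1 = 228.1 lbmol/h.
Outlet amounts (n = n₀ + ν ξ):
  Q: 570.1 − 1(228.1) = 342
  R: 399.5 − 1(228.1) = 171.4
  P: 0 + 1(228.1) = 228.1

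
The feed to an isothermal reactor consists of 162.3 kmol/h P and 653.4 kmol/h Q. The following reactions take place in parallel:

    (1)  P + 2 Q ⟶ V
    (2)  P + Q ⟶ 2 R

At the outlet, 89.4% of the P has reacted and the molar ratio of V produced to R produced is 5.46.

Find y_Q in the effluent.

Conversion of P: P consumed = 0.894 × 162.3 = 145.1 kmol/h = 1ξ₁ + 1ξ₂.
Selectivity: 1ξ₁ / (2ξ₂) = 5.46 → ξ₁ = 10.92 ξ₂.
Substitute: (1·10.92 + 1) ξ₂ = 145.1 → ξ₂ = 12.17 kmol/h, ξ₁ = 132.9 kmol/h.
Outlet amounts (n = n₀ + Σ ν·ξ):
  P: 162.3 − 1(132.9) − 1(12.17) = 17.2
  Q: 653.4 − 2(132.9) − 1(12.17) = 375.4
  V: 0 + 1(132.9) = 132.9
  R: 0 + 2(12.17) = 24.35
Total out = 549.9 kmol/h; y_Q = 375.4 / 549.9 = 0.6827.

0.683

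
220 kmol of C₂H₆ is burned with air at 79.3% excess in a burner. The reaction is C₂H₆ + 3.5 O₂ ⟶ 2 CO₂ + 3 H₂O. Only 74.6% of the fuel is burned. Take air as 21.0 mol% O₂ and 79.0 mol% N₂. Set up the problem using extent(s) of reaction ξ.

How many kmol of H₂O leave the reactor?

Stoichiometric O₂ = 3.5 × 220 = 770 kmol; O₂ fed = 770 × 1.793 = 1381 kmol.
N₂ fed = 1381 × 79/21 = 5194 kmol.
Fuel reacted = 0.746 × 220 → ξ = 164.1 kmol.
Outlet (n = n₀ + ν ξ):
  C₂H₆: 220 − 1(164.1) = 55.88
  O₂: 1381 − 3.5(164.1) = 806.2
  N₂: 5194 (inert)
  CO₂: 0 + 2(164.1) = 328.2
  H₂O: 0 + 3(164.1) = 492.4

492 kmol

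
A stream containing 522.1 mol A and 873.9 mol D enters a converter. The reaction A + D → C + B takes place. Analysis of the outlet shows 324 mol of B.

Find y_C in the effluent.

For B: n = n₀ + 1ξ → 324 = 0 + 1ξ, giving ξ = 324 mol.
Outlet amounts (n = n₀ + ν ξ):
  A: 522.1 − 1(324) = 198.1
  D: 873.9 − 1(324) = 549.9
  C: 0 + 1(324) = 324
  B: 0 + 1(324) = 324
Total out = 1396 mol; y_C = 324 / 1396 = 0.2321.

0.232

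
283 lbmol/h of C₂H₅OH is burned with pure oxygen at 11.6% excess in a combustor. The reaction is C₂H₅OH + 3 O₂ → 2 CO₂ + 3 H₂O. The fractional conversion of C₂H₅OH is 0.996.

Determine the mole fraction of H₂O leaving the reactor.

Stoichiometric O₂ = 3 × 283 = 849 lbmol/h; O₂ fed = 849 × 1.116 = 947.5 lbmol/h.
Fuel reacted = 0.996 × 283 → ξ = 281.9 lbmol/h.
Outlet (n = n₀ + ν ξ):
  C₂H₅OH: 283 − 1(281.9) = 1.132
  O₂: 947.5 − 3(281.9) = 101.9
  CO₂: 0 + 2(281.9) = 563.7
  H₂O: 0 + 3(281.9) = 845.6
Total out = 1512 lbmol/h; y_H₂O = 845.6 / 1512 = 0.5591.

0.559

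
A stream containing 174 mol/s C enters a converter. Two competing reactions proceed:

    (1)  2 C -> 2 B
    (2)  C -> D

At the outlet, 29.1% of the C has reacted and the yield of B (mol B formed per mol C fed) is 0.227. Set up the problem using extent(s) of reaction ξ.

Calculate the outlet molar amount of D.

Yield of B: 2ξ₁ / 174 = 0.227 → ξ₁ = 19.75 mol/s.
Conversion of C: 2ξ₁ + 1ξ₂ = 0.291 × 174 = 50.63 → ξ₂ = 11.14 mol/s.
Outlet amounts (n = n₀ + Σ ν·ξ):
  C: 174 − 2(19.75) − 1(11.14) = 123.4
  B: 0 + 2(19.75) = 39.5
  D: 0 + 1(11.14) = 11.14

11.1 mol/s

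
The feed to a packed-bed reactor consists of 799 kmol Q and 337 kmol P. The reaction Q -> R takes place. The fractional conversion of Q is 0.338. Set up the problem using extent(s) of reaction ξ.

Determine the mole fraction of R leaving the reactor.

0.238

Q reacted = 0.338 × 799 = 270.1 kmol; ν_Q = −1, so ξ = 270.1/1 = 270.1 kmol.
Outlet amounts (n = n₀ + ν ξ):
  Q: 799 − 1(270.1) = 528.9
  R: 0 + 1(270.1) = 270.1
  P: 337 (inert)
Total out = 1136 kmol; y_R = 270.1 / 1136 = 0.2377.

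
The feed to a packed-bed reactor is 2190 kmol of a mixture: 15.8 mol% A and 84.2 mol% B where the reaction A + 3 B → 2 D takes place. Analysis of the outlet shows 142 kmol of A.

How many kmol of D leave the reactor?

For A: n = n₀ − 1ξ → 142 = 346 − 1ξ, giving ξ = 204 kmol.
Outlet amounts (n = n₀ + ν ξ):
  A: 346 − 1(204) = 142
  B: 1844 − 3(204) = 1232
  D: 0 + 2(204) = 408

408 kmol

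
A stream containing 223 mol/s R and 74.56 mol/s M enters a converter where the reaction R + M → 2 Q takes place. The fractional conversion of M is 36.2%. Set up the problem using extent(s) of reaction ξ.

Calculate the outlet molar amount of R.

196 mol/s

M reacted = 0.362 × 74.56 = 26.99 mol/s; ν_M = −1, so ξ = 26.99/1 = 26.99 mol/s.
Outlet amounts (n = n₀ + ν ξ):
  R: 223 − 1(26.99) = 196
  M: 74.56 − 1(26.99) = 47.57
  Q: 0 + 2(26.99) = 53.98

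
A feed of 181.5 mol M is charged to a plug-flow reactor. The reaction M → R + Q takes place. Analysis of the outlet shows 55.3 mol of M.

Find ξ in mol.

ξ = 126 mol

For M: n = n₀ − 1ξ → 55.3 = 181.5 − 1ξ, giving ξ = 126.2 mol.
Outlet amounts (n = n₀ + ν ξ):
  M: 181.5 − 1(126.2) = 55.3
  R: 0 + 1(126.2) = 126.2
  Q: 0 + 1(126.2) = 126.2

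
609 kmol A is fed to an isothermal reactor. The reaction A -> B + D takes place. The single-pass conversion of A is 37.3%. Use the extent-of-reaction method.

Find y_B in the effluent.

A reacted = 0.373 × 609 = 227.2 kmol; ν_A = −1, so ξ = 227.2/1 = 227.2 kmol.
Outlet amounts (n = n₀ + ν ξ):
  A: 609 − 1(227.2) = 381.8
  B: 0 + 1(227.2) = 227.2
  D: 0 + 1(227.2) = 227.2
Total out = 836.2 kmol; y_B = 227.2 / 836.2 = 0.2717.

0.272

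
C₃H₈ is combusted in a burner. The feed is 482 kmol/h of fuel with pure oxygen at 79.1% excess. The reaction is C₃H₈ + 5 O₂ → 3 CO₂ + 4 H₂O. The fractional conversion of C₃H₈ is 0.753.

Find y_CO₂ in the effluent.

Stoichiometric O₂ = 5 × 482 = 2410 kmol/h; O₂ fed = 2410 × 1.791 = 4316 kmol/h.
Fuel reacted = 0.753 × 482 → ξ = 362.9 kmol/h.
Outlet (n = n₀ + ν ξ):
  C₃H₈: 482 − 1(362.9) = 119.1
  O₂: 4316 − 5(362.9) = 2502
  CO₂: 0 + 3(362.9) = 1089
  H₂O: 0 + 4(362.9) = 1452
Total out = 5161 kmol/h; y_CO₂ = 1089 / 5161 = 0.211.

0.211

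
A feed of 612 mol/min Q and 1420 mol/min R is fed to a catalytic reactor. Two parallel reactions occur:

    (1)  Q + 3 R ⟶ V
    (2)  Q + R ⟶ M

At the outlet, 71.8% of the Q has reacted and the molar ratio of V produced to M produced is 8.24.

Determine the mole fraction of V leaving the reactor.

0.484

Conversion of Q: Q consumed = 0.718 × 612 = 439.4 mol/min = 1ξ₁ + 1ξ₂.
Selectivity: 1ξ₁ / (1ξ₂) = 8.24 → ξ₁ = 8.24 ξ₂.
Substitute: (1·8.24 + 1) ξ₂ = 439.4 → ξ₂ = 47.56 mol/min, ξ₁ = 391.9 mol/min.
Outlet amounts (n = n₀ + Σ ν·ξ):
  Q: 612 − 1(391.9) − 1(47.56) = 172.6
  R: 1420 − 3(391.9) − 1(47.56) = 196.9
  V: 0 + 1(391.9) = 391.9
  M: 0 + 1(47.56) = 47.56
Total out = 808.9 mol/min; y_V = 391.9 / 808.9 = 0.4845.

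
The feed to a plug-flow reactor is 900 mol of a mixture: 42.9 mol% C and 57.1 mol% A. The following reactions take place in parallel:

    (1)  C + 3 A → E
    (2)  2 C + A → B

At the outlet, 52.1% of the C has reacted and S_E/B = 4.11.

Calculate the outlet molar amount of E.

135 mol

Conversion of C: C consumed = 0.521 × 386.1 = 201.2 mol = 1ξ₁ + 2ξ₂.
Selectivity: 1ξ₁ / (1ξ₂) = 4.11 → ξ₁ = 4.11 ξ₂.
Substitute: (1·4.11 + 2) ξ₂ = 201.2 → ξ₂ = 32.92 mol, ξ₁ = 135.3 mol.
Outlet amounts (n = n₀ + Σ ν·ξ):
  C: 386.1 − 1(135.3) − 2(32.92) = 184.9
  A: 513.9 − 3(135.3) − 1(32.92) = 75.04
  E: 0 + 1(135.3) = 135.3
  B: 0 + 1(32.92) = 32.92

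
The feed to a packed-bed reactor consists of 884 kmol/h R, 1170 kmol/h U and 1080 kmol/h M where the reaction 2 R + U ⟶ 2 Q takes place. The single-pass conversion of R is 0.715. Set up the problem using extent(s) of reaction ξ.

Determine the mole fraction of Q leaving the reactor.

R reacted = 0.715 × 884 = 632.1 kmol/h; ν_R = −2, so ξ = 632.1/2 = 316 kmol/h.
Outlet amounts (n = n₀ + ν ξ):
  R: 884 − 2(316) = 251.9
  U: 1170 − 1(316) = 854
  Q: 0 + 2(316) = 632.1
  M: 1080 (inert)
Total out = 2818 kmol/h; y_Q = 632.1 / 2818 = 0.2243.

0.224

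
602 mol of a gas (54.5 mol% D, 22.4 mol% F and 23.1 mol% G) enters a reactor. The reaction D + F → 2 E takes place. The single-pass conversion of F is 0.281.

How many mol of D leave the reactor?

F reacted = 0.281 × 134.8 = 37.89 mol; ν_F = −1, so ξ = 37.89/1 = 37.89 mol.
Outlet amounts (n = n₀ + ν ξ):
  D: 328.1 − 1(37.89) = 290.2
  F: 134.8 − 1(37.89) = 96.96
  E: 0 + 2(37.89) = 75.78
  G: 139.1 (inert)

290 mol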